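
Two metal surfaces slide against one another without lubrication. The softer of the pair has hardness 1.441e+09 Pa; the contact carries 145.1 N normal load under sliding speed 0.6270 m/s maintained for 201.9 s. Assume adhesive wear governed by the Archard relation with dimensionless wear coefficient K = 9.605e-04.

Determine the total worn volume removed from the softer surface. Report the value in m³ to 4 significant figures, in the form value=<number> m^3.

Each operation keeps full float precision — intermediate values appear rounded. Rounded once at the end: four significant figures.
The distance L = v·t = 0.6270 m/s × 201.9 s = 126.6 m.
Expressed in SI base units: W = 145.1 N, H = 1.441e+09 Pa, K = 9.605e-04.
Worn volume V = K·W·L/H = 9.605e-04 · 145.1 · 126.6 / 1.441e+09 = 1.224e-08 m³.

value=1.224e-08 m^3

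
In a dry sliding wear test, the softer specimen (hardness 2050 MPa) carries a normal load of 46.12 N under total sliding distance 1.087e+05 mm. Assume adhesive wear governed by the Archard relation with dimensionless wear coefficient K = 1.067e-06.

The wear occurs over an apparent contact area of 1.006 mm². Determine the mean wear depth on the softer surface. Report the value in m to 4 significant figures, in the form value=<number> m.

Intermediate values are displayed rounded, and the computation maintains full float precision, and a lone final rounding, at four significant figures.
Convert: Distance covered L = 1.087e+05 mm = 108.7 m.
Convert: Hardness H = 2050 MPa = 2.050e+09 Pa.
Convert: Contact area A = 1.006 mm² = 1.006e-06 m².
In SI base units: W = 46.12 N, H = 2.050e+09 Pa, K = 1.067e-06.
Worn volume V = K·W·L/H = 1.067e-06 · 46.12 · 108.7 / 2.050e+09 = 2.609e-12 m³.
Mean depth h = V/A = 2.609e-12 / 1.006e-06 = 2.594e-06 m.

value=2.594e-06 m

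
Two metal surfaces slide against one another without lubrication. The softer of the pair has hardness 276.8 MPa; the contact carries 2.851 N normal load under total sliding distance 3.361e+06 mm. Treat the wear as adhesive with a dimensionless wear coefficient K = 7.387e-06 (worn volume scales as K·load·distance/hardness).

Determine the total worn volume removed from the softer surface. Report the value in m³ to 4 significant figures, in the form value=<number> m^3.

value=2.557e-10 m^3

The intermediates are printed rounded — all arithmetic keeps full precision; a lone final rounding, at four significant digits.
Convert: Sliding distance L = 3.361e+06 mm = 3361 m.
Convert: Hardness H = 276.8 MPa = 2.768e+08 Pa.
As SI base values: W = 2.851 N, H = 2.768e+08 Pa, K = 7.387e-06.
Volume removed: V = K·W·L/H = 7.387e-06 · 2.851 · 3361 / 2.768e+08 = 2.557e-10 m³.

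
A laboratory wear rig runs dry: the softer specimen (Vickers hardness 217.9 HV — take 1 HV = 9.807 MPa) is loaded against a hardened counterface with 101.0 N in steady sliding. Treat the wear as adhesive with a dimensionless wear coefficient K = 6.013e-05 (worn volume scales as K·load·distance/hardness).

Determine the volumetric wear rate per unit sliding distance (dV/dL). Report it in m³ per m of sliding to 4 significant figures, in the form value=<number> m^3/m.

value=2.842e-12 m^3/m

All working math maintains full precision; intermediates are displayed rounded — one final rounding: 4 significant digits.
Hardness H = 217.9 HV × 9.807 MPa/HV = 2137 MPa = 2.137e+09 Pa.
Restated in SI base units: W = 101.0 N, H = 2.137e+09 Pa, K = 6.013e-05.
Sliding wear rate dV/dL = K·W/H: 6.013e-05 · 101.0 / 2.137e+09 = 2.842e-12 m³/m.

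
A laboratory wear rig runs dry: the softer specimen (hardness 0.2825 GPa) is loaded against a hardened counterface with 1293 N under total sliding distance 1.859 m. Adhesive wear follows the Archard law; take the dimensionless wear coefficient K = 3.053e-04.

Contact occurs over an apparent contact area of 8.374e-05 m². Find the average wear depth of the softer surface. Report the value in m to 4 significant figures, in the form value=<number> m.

value=3.102e-05 m

The intermediates appear rounded, and all arithmetic holds full float precision — a lone final rounding, at 4 significant figures.
Convert: Hardness H = 0.2825 GPa = 2.825e+08 Pa.
Collected in SI base units: W = 1293 N, H = 2.825e+08 Pa, K = 3.053e-04.
Archard volume V = K·W·L/H = 3.053e-04 · 1293 · 1.859 / 2.825e+08 = 2.598e-09 m³.
Depth of wear h = V/A = 2.598e-09 / 8.374e-05 = 3.102e-05 m.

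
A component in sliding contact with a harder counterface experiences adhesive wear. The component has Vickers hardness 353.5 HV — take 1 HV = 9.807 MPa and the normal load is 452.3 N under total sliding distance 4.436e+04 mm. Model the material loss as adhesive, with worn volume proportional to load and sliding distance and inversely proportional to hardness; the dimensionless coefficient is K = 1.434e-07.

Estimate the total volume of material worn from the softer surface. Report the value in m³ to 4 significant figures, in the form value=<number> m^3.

value=8.299e-13 m^3

The intermediates are shown rounded; every step carries full float precision; a lone final rounding to 4 significant digits.
Sliding distance L = 4.436e+04 mm = 44.36 m.
Hardness H = 353.5 HV × 9.807 MPa/HV = 3467 MPa = 3.467e+09 Pa.
Restated in SI base units: W = 452.3 N, H = 3.467e+09 Pa, K = 1.434e-07.
Apply Archard: V = K·W·L/H = 1.434e-07 · 452.3 · 44.36 / 3.467e+09 = 8.299e-13 m³.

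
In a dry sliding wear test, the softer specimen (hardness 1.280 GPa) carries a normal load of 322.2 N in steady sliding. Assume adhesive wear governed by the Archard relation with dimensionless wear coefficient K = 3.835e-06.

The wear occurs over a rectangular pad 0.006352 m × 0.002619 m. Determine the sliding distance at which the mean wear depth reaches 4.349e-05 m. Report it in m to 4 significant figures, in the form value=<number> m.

value=749.5 m

Shown intermediates are rounded, and all arithmetic runs at exact precision. Rounded just once to 4 significant figures.
Convert: Hardness H = 1.280 GPa = 1.280e+09 Pa.
Convert: Contact area A = 0.006352 m × 0.002619 m = 1.664e-05 m².
Collected in SI base units: W = 322.2 N, H = 1.280e+09 Pa, K = 3.835e-06.
Limit volume V_lim = h_lim·A = 4.349e-05 · 1.664e-05 = 7.235e-10 m³.
Life L = V_lim·H/(K·W) = 7.235e-10 · 1.280e+09 / (3.835e-06 · 322.2) = 749.5 m.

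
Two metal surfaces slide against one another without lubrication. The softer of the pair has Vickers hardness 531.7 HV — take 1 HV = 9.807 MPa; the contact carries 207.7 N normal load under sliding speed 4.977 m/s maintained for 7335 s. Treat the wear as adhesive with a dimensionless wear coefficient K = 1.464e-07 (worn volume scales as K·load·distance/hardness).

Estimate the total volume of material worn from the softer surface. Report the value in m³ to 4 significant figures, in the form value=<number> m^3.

The algebra runs at full precision. The intermediates appear rounded — one final rounding, at four significant figures.
Convert: Distance covered L = v·t = 4.977 m/s × 7335 s = 3.651e+04 m.
Convert: Hardness H = 531.7 HV × 9.807 MPa/HV = 5214 MPa = 5.214e+09 Pa.
SI base units throughout: W = 207.7 N, H = 5.214e+09 Pa, K = 1.464e-07.
Volume removed: V = K·W·L/H = 1.464e-07 · 207.7 · 3.651e+04 / 5.214e+09 = 2.129e-10 m³.

value=2.129e-10 m^3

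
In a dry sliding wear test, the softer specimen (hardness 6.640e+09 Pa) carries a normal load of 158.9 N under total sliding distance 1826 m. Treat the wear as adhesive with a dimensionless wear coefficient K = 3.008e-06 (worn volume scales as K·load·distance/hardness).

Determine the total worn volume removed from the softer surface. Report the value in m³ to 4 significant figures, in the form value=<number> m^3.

value=1.314e-10 m^3

Intermediates appear rounded — the algebra carries full float precision — rounded once at the end, at 4 significant figures.
Working in SI base units: W = 158.9 N, H = 6.640e+09 Pa, K = 3.008e-06.
Volume removed: V = K·W·L/H = 3.008e-06 · 158.9 · 1826 / 6.640e+09 = 1.314e-10 m³.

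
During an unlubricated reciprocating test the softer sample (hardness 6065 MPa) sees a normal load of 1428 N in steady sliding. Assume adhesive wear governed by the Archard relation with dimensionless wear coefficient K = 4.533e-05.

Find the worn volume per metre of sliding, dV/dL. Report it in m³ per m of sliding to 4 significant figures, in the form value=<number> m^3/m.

value=1.067e-11 m^3/m

Intermediate values appear rounded — the computation keeps full float precision. Rounded just once: four significant figures.
Hardness H = 6065 MPa = 6.065e+09 Pa.
Working in SI base units: W = 1428 N, H = 6.065e+09 Pa, K = 4.533e-05.
Volumetric rate dV/dL = K·W/H, per unit distance: 4.533e-05 · 1428 / 6.065e+09 = 1.067e-11 m³/m.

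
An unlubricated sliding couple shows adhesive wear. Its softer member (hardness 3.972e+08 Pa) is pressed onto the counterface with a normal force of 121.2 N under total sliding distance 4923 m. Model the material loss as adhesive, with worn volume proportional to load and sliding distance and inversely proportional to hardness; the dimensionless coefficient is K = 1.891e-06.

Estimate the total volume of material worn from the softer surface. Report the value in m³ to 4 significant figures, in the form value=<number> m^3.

value=2.841e-09 m^3

The algebra carries full float precision. Intermediate values are printed rounded; a single final rounding: 4 significant figures.
Working in SI base units: W = 121.2 N, H = 3.972e+08 Pa, K = 1.891e-06.
Wear volume V = K·W·L/H = 1.891e-06 · 121.2 · 4923 / 3.972e+08 = 2.841e-09 m³.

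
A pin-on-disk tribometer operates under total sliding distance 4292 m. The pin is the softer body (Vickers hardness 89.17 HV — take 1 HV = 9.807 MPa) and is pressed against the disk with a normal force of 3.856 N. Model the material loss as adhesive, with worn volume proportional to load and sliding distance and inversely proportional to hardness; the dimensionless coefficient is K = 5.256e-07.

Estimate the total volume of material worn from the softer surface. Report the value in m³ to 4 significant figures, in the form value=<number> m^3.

Intermediates are displayed rounded; all arithmetic runs at full float precision. Rounded just once: four significant figures.
Hardness H = 89.17 HV × 9.807 MPa/HV = 874.5 MPa = 8.745e+08 Pa.
Working in SI base units: W = 3.856 N, H = 8.745e+08 Pa, K = 5.256e-07.
Worn volume V = K·W·L/H = 5.256e-07 · 3.856 · 4292 / 8.745e+08 = 9.947e-12 m³.

value=9.947e-12 m^3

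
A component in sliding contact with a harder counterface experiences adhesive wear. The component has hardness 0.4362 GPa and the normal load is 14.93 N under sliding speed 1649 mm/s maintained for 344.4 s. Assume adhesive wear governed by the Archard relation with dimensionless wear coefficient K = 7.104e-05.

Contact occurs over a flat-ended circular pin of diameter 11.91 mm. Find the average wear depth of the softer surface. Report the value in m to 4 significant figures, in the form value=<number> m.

value=1.240e-05 m

All arithmetic holds full float precision. Intermediates are shown rounded. Rounded once at the end, at 4 significant figures.
Convert: Sliding speed v = 1649 mm/s = 1.649 m/s. Distance covered L = v·t = 1.649 m/s × 344.4 s = 567.9 m.
Convert: Hardness H = 0.4362 GPa = 4.362e+08 Pa.
Convert: Pin diameter d = 11.91 mm = 0.01191 m. Contact area A = π·d²/4 = π·(0.01191 m)²/4 = 1.114e-04 m².
As SI base values: W = 14.93 N, H = 4.362e+08 Pa, K = 7.104e-05.
Archard relation: V = K·W·L/H = 7.104e-05 · 14.93 · 567.9 / 4.362e+08 = 1.381e-09 m³.
Average depth h = V/A = 1.381e-09 / 1.114e-04 = 1.240e-05 m.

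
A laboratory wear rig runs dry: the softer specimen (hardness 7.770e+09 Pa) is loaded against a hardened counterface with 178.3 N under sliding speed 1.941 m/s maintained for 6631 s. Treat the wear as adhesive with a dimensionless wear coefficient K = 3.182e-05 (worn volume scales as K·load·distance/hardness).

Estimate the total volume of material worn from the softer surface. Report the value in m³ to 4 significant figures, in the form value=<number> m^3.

Shown intermediates are rounded, and every step keeps full float precision — a single final rounding: four significant figures.
Convert: Distance covered L = v·t = 1.941 m/s × 6631 s = 1.287e+04 m.
As SI base values: W = 178.3 N, H = 7.770e+09 Pa, K = 3.182e-05.
Archard volume V = K·W·L/H = 3.182e-05 · 178.3 · 1.287e+04 / 7.770e+09 = 9.398e-09 m³.

value=9.398e-09 m^3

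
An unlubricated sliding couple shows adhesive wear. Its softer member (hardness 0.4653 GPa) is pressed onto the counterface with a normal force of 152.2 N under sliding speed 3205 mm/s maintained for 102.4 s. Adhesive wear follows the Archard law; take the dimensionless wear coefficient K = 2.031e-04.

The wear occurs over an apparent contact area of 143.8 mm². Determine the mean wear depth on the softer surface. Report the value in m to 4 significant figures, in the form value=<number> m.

All working math runs at full precision — intermediate values are displayed rounded — a lone final rounding to four significant figures.
Convert: Sliding speed v = 3205 mm/s = 3.205 m/s. Distance covered L = v·t = 3.205 m/s × 102.4 s = 328.2 m.
Convert: Hardness H = 0.4653 GPa = 4.653e+08 Pa.
Convert: Contact area A = 143.8 mm² = 1.438e-04 m².
Working in SI base units: W = 152.2 N, H = 4.653e+08 Pa, K = 2.031e-04.
By Archard's law, V = K·W·L/H = 2.031e-04 · 152.2 · 328.2 / 4.653e+08 = 2.180e-08 m³.
Depth of wear h = V/A = 2.180e-08 / 1.438e-04 = 1.516e-04 m.

value=1.516e-04 m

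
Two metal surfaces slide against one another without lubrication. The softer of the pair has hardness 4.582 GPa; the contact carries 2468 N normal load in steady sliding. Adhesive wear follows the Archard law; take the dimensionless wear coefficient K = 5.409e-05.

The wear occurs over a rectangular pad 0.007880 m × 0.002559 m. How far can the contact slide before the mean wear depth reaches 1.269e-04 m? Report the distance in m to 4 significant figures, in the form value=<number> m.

Quoted intermediates are rounded, and each operation maintains full float precision, and a single final rounding to 4 significant figures.
Hardness H = 4.582 GPa = 4.582e+09 Pa.
Contact area A = 0.007880 m × 0.002559 m = 2.016e-05 m².
Collected in SI base units: W = 2468 N, H = 4.582e+09 Pa, K = 5.409e-05.
Wearable volume V_lim = h_lim·A = 1.269e-04 · 2.016e-05 = 2.559e-09 m³.
Sliding life L = V_lim·H/(K·W) = 2.559e-09 · 4.582e+09 / (5.409e-05 · 2468) = 87.83 m.

value=87.83 m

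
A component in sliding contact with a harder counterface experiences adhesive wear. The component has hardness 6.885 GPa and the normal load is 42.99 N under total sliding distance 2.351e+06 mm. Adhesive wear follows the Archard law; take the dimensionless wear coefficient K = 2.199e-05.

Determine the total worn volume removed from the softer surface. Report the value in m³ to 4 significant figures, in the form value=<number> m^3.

The intermediates are printed rounded. Each operation runs at full precision. Rounded just once: 4 significant digits.
Distance L = 2.351e+06 mm = 2351 m.
Hardness H = 6.885 GPa = 6.885e+09 Pa.
Restated in SI base units: W = 42.99 N, H = 6.885e+09 Pa, K = 2.199e-05.
Wear volume V = K·W·L/H = 2.199e-05 · 42.99 · 2351 / 6.885e+09 = 3.228e-10 m³.

value=3.228e-10 m^3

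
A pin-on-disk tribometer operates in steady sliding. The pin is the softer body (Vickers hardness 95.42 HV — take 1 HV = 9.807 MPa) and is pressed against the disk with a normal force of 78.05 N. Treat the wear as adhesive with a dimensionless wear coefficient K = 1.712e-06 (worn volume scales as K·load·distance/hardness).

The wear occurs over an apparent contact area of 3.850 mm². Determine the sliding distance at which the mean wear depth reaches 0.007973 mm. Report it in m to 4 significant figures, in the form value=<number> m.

Quoted intermediates are rounded. The algebra carries exact precision, and a single final rounding to four significant figures.
Hardness H = 95.42 HV × 9.807 MPa/HV = 935.8 MPa = 9.358e+08 Pa.
Contact area A = 3.850 mm² = 3.850e-06 m².
Depth limit h_lim = 0.007973 mm = 7.973e-06 m.
Working in SI base units: W = 78.05 N, H = 9.358e+08 Pa, K = 1.712e-06.
Wearable volume V_lim = h_lim·A = 7.973e-06 · 3.850e-06 = 3.070e-11 m³.
Sliding life L = V_lim·H/(K·W) = 3.070e-11 · 9.358e+08 / (1.712e-06 · 78.05) = 215.0 m.

value=215.0 m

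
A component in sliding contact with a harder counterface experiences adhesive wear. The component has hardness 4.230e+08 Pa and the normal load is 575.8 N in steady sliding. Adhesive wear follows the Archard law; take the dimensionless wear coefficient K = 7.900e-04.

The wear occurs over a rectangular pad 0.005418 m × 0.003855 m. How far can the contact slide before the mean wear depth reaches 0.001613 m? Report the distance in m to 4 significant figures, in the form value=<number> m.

Intermediate values are printed rounded, and the computation keeps full precision; one final rounding: four significant digits.
Convert: Contact area A = 0.005418 m × 0.003855 m = 2.089e-05 m².
Collected in SI base units: W = 575.8 N, H = 4.230e+08 Pa, K = 7.900e-04.
Volume at the limit: V_lim = h_lim·A = 0.001613 · 2.089e-05 = 3.369e-08 m³.
Sliding life L = V_lim·H/(K·W) = 3.369e-08 · 4.230e+08 / (7.900e-04 · 575.8) = 31.33 m.

value=31.33 m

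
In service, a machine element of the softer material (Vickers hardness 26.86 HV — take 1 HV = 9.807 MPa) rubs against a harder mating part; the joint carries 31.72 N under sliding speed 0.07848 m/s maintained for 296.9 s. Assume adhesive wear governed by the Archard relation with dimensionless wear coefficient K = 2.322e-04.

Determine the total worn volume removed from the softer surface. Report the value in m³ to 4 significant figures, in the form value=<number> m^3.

value=6.515e-10 m^3

The computation carries exact precision. Intermediate values appear rounded. Rounded once at the end to 4 significant digits.
The distance L = v·t = 0.07848 m/s × 296.9 s = 23.30 m.
Hardness H = 26.86 HV × 9.807 MPa/HV = 263.4 MPa = 2.634e+08 Pa.
Restated in SI base units: W = 31.72 N, H = 2.634e+08 Pa, K = 2.322e-04.
Archard volume V = K·W·L/H = 2.322e-04 · 31.72 · 23.30 / 2.634e+08 = 6.515e-10 m³.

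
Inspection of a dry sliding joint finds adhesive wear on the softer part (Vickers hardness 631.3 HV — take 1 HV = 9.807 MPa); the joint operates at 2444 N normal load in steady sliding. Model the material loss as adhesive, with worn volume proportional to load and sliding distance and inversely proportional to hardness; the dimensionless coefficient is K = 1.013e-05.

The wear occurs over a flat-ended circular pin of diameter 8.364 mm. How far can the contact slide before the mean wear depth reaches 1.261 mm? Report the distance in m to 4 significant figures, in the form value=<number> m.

value=1.733e+04 m

The intermediates are displayed rounded; each operation holds full precision. Rounded once at the end to four significant digits.
Convert: Hardness H = 631.3 HV × 9.807 MPa/HV = 6191 MPa = 6.191e+09 Pa.
Convert: Pin diameter d = 8.364 mm = 0.008364 m. Contact area A = π·d²/4 = π·(0.008364 m)²/4 = 5.494e-05 m².
Convert: Depth limit h_lim = 1.261 mm = 0.001261 m.
As SI base values: W = 2444 N, H = 6.191e+09 Pa, K = 1.013e-05.
Volume at the limit: V_lim = h_lim·A = 0.001261 · 5.494e-05 = 6.928e-08 m³.
Thus life L = V_lim·H/(K·W) = 6.928e-08 · 6.191e+09 / (1.013e-05 · 2444) = 1.733e+04 m.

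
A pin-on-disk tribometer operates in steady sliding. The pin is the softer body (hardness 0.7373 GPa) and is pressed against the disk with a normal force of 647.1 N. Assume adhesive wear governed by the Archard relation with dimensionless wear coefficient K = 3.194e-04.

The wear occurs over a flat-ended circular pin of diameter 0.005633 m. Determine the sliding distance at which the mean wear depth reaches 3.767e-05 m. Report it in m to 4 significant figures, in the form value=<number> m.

The computation holds full float precision, and intermediate values are displayed rounded — rounded once at the end, at four significant digits.
Hardness H = 0.7373 GPa = 7.373e+08 Pa.
Contact area A = π·d²/4 = π·(0.005633 m)²/4 = 2.492e-05 m².
Expressed in SI base units: W = 647.1 N, H = 7.373e+08 Pa, K = 3.194e-04.
At the depth limit, V_lim = h_lim·A = 3.767e-05 · 2.492e-05 = 9.388e-10 m³.
Thus life L = V_lim·H/(K·W) = 9.388e-10 · 7.373e+08 / (3.194e-04 · 647.1) = 3.349 m.

value=3.349 m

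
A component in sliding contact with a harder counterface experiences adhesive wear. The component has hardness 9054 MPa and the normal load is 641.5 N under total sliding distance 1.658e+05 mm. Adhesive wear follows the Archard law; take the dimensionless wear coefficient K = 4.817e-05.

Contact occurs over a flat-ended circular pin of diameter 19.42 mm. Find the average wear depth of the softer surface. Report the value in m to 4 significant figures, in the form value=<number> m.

value=1.910e-06 m

Printed values are rounded — the algebra runs at exact precision; rounded just once: four significant figures.
Convert: Total distance L = 1.658e+05 mm = 165.8 m.
Convert: Hardness H = 9054 MPa = 9.054e+09 Pa.
Convert: Pin diameter d = 19.42 mm = 0.01942 m. Contact area A = π·d²/4 = π·(0.01942 m)²/4 = 2.962e-04 m².
Expressed in SI base units: W = 641.5 N, H = 9.054e+09 Pa, K = 4.817e-05.
The Archard volume V = K·W·L/H = 4.817e-05 · 641.5 · 165.8 / 9.054e+09 = 5.659e-10 m³.
Depth h = V/A = 5.659e-10 / 2.962e-04 = 1.910e-06 m.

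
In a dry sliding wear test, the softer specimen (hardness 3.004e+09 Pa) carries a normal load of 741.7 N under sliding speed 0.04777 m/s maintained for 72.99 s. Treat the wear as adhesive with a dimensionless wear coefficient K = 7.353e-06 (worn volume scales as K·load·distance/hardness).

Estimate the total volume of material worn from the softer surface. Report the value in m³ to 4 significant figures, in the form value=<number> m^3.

Intermediate values are displayed rounded — all working math carries full precision — one final rounding: 4 significant digits.
The distance L = v·t = 0.04777 m/s × 72.99 s = 3.487 m.
In SI base units, W = 741.7 N, H = 3.004e+09 Pa, K = 7.353e-06.
Volume removed: V = K·W·L/H = 7.353e-06 · 741.7 · 3.487 / 3.004e+09 = 6.330e-12 m³.

value=6.330e-12 m^3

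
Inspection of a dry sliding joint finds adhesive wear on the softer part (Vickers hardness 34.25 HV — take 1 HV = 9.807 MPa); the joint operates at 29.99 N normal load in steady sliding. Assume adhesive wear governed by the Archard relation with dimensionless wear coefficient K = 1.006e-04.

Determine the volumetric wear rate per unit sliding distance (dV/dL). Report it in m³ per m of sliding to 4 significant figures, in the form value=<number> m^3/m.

value=8.982e-12 m^3/m

Intermediates are printed rounded. The computation holds full float precision; a lone final rounding: 4 significant figures.
Hardness H = 34.25 HV × 9.807 MPa/HV = 335.9 MPa = 3.359e+08 Pa.
Expressed in SI base units: W = 29.99 N, H = 3.359e+08 Pa, K = 1.006e-04.
The wear rate dV/dL = K·W/H, per unit distance: 1.006e-04 · 29.99 / 3.359e+08 = 8.982e-12 m³/m.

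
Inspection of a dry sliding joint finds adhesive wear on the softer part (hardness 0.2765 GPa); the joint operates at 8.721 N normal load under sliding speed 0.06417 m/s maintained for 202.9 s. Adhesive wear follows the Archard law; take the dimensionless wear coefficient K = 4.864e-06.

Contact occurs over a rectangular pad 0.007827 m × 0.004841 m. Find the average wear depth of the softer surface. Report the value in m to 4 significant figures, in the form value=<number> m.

The computation maintains full float precision — intermediates appear rounded — one last rounding: 4 significant digits.
Path length L = v·t = 0.06417 m/s × 202.9 s = 13.02 m.
Hardness H = 0.2765 GPa = 2.765e+08 Pa.
Contact area A = 0.007827 m × 0.004841 m = 3.789e-05 m².
Expressed in SI base units: W = 8.721 N, H = 2.765e+08 Pa, K = 4.864e-06.
Apply Archard: V = K·W·L/H = 4.864e-06 · 8.721 · 13.02 / 2.765e+08 = 1.997e-12 m³.
Mean wear depth h = V/A = 1.997e-12 / 3.789e-05 = 5.272e-08 m.

value=5.272e-08 m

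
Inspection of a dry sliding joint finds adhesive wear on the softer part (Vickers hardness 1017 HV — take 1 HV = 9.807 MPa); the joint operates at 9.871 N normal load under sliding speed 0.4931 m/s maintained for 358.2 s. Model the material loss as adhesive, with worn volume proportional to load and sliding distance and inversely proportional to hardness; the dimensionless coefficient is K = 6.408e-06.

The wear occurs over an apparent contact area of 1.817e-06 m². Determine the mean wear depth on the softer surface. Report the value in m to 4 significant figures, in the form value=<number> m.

Intermediates are printed rounded. The algebra holds full float precision. Rounded just once, at four significant digits.
Path length L = v·t = 0.4931 m/s × 358.2 s = 176.6 m.
Hardness H = 1017 HV × 9.807 MPa/HV = 9974 MPa = 9.974e+09 Pa.
Collected in SI base units: W = 9.871 N, H = 9.974e+09 Pa, K = 6.408e-06.
Archard volume V = K·W·L/H = 6.408e-06 · 9.871 · 176.6 / 9.974e+09 = 1.120e-12 m³.
Mean depth h = V/A = 1.120e-12 / 1.817e-06 = 6.165e-07 m.

value=6.165e-07 m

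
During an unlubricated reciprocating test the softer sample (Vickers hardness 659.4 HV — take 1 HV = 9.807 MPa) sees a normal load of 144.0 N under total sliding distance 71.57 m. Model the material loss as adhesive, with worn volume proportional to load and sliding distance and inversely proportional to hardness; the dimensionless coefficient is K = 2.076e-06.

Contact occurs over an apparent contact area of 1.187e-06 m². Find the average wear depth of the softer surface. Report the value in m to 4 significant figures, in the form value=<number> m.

value=2.787e-06 m

The computation runs at full float precision. Intermediates are shown rounded; one final rounding to 4 significant digits.
Convert: Hardness H = 659.4 HV × 9.807 MPa/HV = 6467 MPa = 6.467e+09 Pa.
In SI base units: W = 144.0 N, H = 6.467e+09 Pa, K = 2.076e-06.
Worn volume V = K·W·L/H = 2.076e-06 · 144.0 · 71.57 / 6.467e+09 = 3.309e-12 m³.
Wear depth h = V/A = 3.309e-12 / 1.187e-06 = 2.787e-06 m.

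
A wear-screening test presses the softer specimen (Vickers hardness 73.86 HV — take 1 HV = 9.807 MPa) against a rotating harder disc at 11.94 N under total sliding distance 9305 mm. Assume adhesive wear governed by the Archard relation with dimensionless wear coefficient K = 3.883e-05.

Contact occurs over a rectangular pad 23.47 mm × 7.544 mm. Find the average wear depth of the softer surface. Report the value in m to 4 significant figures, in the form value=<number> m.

The intermediates are printed rounded. The algebra carries full precision, and one last rounding, at 4 significant digits.
Convert: Distance covered L = 9305 mm = 9.305 m.
Convert: Hardness H = 73.86 HV × 9.807 MPa/HV = 724.3 MPa = 7.243e+08 Pa.
Convert: Pad sides 23.47 mm × 7.544 mm = 0.02347 m × 0.007544 m. Contact area A = 0.02347 m × 0.007544 m = 1.771e-04 m².
Restated in SI base units: W = 11.94 N, H = 7.243e+08 Pa, K = 3.883e-05.
Worn volume V = K·W·L/H = 3.883e-05 · 11.94 · 9.305 / 7.243e+08 = 5.956e-12 m³.
Depth h = V/A = 5.956e-12 / 1.771e-04 = 3.364e-08 m.

value=3.364e-08 m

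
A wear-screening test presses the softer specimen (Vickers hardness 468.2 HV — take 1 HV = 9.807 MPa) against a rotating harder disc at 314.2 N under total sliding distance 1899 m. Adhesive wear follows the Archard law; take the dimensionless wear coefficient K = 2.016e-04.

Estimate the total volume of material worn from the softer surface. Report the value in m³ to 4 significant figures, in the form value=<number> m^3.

value=2.620e-08 m^3

Each operation maintains exact precision — intermediate values are displayed rounded, and rounded just once: four significant digits.
Convert: Hardness H = 468.2 HV × 9.807 MPa/HV = 4592 MPa = 4.592e+09 Pa.
Expressed in SI base units: W = 314.2 N, H = 4.592e+09 Pa, K = 2.016e-04.
The Archard volume V = K·W·L/H = 2.016e-04 · 314.2 · 1899 / 4.592e+09 = 2.620e-08 m³.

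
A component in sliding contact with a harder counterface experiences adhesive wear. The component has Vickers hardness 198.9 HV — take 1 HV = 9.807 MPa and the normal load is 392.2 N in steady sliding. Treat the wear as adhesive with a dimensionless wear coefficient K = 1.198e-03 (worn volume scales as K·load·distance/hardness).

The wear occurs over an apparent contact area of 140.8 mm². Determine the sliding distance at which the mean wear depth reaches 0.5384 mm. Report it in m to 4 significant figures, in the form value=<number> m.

Every step runs at full precision; intermediates appear rounded. Rounded once at the end: four significant digits.
Hardness H = 198.9 HV × 9.807 MPa/HV = 1951 MPa = 1.951e+09 Pa.
Contact area A = 140.8 mm² = 1.408e-04 m².
Depth limit h_lim = 0.5384 mm = 5.384e-04 m.
SI base units throughout: W = 392.2 N, H = 1.951e+09 Pa, K = 1.198e-03.
Wearable volume V_lim = h_lim·A = 5.384e-04 · 1.408e-04 = 7.581e-08 m³.
Sliding life L = V_lim·H/(K·W) = 7.581e-08 · 1.951e+09 / (1.198e-03 · 392.2) = 314.7 m.

value=314.7 m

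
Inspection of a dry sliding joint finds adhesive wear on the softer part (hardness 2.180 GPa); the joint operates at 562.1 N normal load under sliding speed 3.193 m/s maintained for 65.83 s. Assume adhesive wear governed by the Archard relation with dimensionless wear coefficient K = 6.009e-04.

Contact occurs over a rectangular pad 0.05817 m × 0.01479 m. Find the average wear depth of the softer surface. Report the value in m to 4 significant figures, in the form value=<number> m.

value=3.785e-05 m

Displayed values are rounded; the algebra runs at exact precision — rounded just once, at four significant digits.
Convert: Total distance L = v·t = 3.193 m/s × 65.83 s = 210.2 m.
Convert: Hardness H = 2.180 GPa = 2.180e+09 Pa.
Convert: Contact area A = 0.05817 m × 0.01479 m = 8.603e-04 m².
Expressed in SI base units: W = 562.1 N, H = 2.180e+09 Pa, K = 6.009e-04.
Archard relation: V = K·W·L/H = 6.009e-04 · 562.1 · 210.2 / 2.180e+09 = 3.257e-08 m³.
Depth h = V/A = 3.257e-08 / 8.603e-04 = 3.785e-05 m.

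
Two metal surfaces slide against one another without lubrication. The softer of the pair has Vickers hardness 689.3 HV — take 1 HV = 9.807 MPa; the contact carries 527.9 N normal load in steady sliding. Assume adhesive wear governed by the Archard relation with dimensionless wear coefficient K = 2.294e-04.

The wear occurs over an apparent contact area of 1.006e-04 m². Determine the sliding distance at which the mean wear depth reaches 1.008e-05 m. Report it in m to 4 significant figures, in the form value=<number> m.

value=56.61 m

The algebra carries full float precision — intermediate values appear rounded. Rounded just once to four significant figures.
Hardness H = 689.3 HV × 9.807 MPa/HV = 6760 MPa = 6.760e+09 Pa.
In SI base units: W = 527.9 N, H = 6.760e+09 Pa, K = 2.294e-04.
Permissible volume V_lim = h_lim·A = 1.008e-05 · 1.006e-04 = 1.014e-09 m³.
Thus life L = V_lim·H/(K·W) = 1.014e-09 · 6.760e+09 / (2.294e-04 · 527.9) = 56.61 m.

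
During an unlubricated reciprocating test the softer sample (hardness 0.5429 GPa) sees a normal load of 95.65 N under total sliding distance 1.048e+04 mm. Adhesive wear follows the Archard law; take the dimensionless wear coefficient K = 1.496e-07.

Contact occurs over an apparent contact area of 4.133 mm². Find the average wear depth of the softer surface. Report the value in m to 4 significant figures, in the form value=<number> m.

The computation holds full float precision — the intermediates are shown rounded. Rounded just once to 4 significant digits.
Convert: Path length L = 1.048e+04 mm = 10.48 m.
Convert: Hardness H = 0.5429 GPa = 5.429e+08 Pa.
Convert: Contact area A = 4.133 mm² = 4.133e-06 m².
In SI base units, W = 95.65 N, H = 5.429e+08 Pa, K = 1.496e-07.
Apply Archard: V = K·W·L/H = 1.496e-07 · 95.65 · 10.48 / 5.429e+08 = 2.762e-13 m³.
Depth of wear h = V/A = 2.762e-13 / 4.133e-06 = 6.683e-08 m.

value=6.683e-08 m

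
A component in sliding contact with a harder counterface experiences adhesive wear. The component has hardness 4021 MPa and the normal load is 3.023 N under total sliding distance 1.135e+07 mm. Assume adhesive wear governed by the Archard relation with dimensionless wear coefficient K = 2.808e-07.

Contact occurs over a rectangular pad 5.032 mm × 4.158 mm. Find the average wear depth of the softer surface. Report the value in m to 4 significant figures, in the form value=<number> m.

The intermediates are printed rounded — every step carries full float precision — rounded just once, at four significant digits.
Convert: Distance covered L = 1.135e+07 mm = 1.135e+04 m.
Convert: Hardness H = 4021 MPa = 4.021e+09 Pa.
Convert: Pad sides 5.032 mm × 4.158 mm = 0.005032 m × 0.004158 m. Contact area A = 0.005032 m × 0.004158 m = 2.092e-05 m².
As SI base values: W = 3.023 N, H = 4.021e+09 Pa, K = 2.808e-07.
By Archard's law, V = K·W·L/H = 2.808e-07 · 3.023 · 1.135e+04 / 4.021e+09 = 2.396e-12 m³.
Average depth h = V/A = 2.396e-12 / 2.092e-05 = 1.145e-07 m.

value=1.145e-07 m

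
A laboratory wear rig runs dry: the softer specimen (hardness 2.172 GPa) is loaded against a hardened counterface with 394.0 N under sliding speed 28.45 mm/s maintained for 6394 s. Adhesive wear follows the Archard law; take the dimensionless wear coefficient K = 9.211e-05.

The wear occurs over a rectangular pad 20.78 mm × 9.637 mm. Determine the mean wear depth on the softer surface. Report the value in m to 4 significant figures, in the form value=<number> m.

All working math keeps full precision, and intermediate values are printed rounded; one last rounding, at 4 significant figures.
Sliding speed v = 28.45 mm/s = 0.02845 m/s. Path length L = v·t = 0.02845 m/s × 6394 s = 181.9 m.
Hardness H = 2.172 GPa = 2.172e+09 Pa.
Pad sides 20.78 mm × 9.637 mm = 0.02078 m × 0.009637 m. Contact area A = 0.02078 m × 0.009637 m = 2.003e-04 m².
Restated in SI base units: W = 394.0 N, H = 2.172e+09 Pa, K = 9.211e-05.
Apply Archard: V = K·W·L/H = 9.211e-05 · 394.0 · 181.9 / 2.172e+09 = 3.039e-09 m³.
Mean wear depth h = V/A = 3.039e-09 / 2.003e-04 = 1.518e-05 m.

value=1.518e-05 m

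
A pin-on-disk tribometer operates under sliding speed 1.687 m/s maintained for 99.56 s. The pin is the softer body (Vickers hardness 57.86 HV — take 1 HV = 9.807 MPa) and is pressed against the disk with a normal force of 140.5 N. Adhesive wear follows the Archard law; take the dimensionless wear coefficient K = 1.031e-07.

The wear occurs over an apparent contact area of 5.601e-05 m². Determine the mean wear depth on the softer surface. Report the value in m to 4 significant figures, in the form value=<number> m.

All working math maintains full float precision, and intermediates appear rounded — one last rounding to 4 significant figures.
Convert: The distance L = v·t = 1.687 m/s × 99.56 s = 168.0 m.
Convert: Hardness H = 57.86 HV × 9.807 MPa/HV = 567.4 MPa = 5.674e+08 Pa.
In SI base units, W = 140.5 N, H = 5.674e+08 Pa, K = 1.031e-07.
Wear volume V = K·W·L/H = 1.031e-07 · 140.5 · 168.0 / 5.674e+08 = 4.288e-12 m³.
Depth h = V/A = 4.288e-12 / 5.601e-05 = 7.655e-08 m.

value=7.655e-08 m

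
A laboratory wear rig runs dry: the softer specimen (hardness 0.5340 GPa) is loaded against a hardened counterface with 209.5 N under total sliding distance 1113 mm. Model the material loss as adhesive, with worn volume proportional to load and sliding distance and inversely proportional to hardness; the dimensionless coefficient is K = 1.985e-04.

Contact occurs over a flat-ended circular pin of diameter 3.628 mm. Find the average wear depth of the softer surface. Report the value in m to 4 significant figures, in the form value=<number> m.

value=8.384e-06 m

All arithmetic runs at full float precision; intermediate values are displayed rounded, and rounded once at the end to 4 significant figures.
Convert: Sliding distance L = 1113 mm = 1.113 m.
Convert: Hardness H = 0.5340 GPa = 5.340e+08 Pa.
Convert: Pin diameter d = 3.628 mm = 0.003628 m. Contact area A = π·d²/4 = π·(0.003628 m)²/4 = 1.034e-05 m².
Collected in SI base units: W = 209.5 N, H = 5.340e+08 Pa, K = 1.985e-04.
Wear volume V = K·W·L/H = 1.985e-04 · 209.5 · 1.113 / 5.340e+08 = 8.668e-11 m³.
Average depth h = V/A = 8.668e-11 / 1.034e-05 = 8.384e-06 m.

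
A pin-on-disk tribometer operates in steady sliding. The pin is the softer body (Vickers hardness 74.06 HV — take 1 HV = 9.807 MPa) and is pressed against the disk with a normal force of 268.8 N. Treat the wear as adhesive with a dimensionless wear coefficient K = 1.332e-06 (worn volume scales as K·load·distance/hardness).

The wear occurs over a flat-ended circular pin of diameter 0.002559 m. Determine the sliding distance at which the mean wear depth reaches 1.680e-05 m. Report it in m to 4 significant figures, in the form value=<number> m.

All arithmetic carries full float precision; intermediates are displayed rounded. Rounded just once to 4 significant figures.
Convert: Hardness H = 74.06 HV × 9.807 MPa/HV = 726.3 MPa = 7.263e+08 Pa.
Convert: Contact area A = π·d²/4 = π·(0.002559 m)²/4 = 5.143e-06 m².
As SI base values: W = 268.8 N, H = 7.263e+08 Pa, K = 1.332e-06.
Allowed volume V_lim = h_lim·A = 1.680e-05 · 5.143e-06 = 8.641e-11 m³.
So the life L = V_lim·H/(K·W) = 8.641e-11 · 7.263e+08 / (1.332e-06 · 268.8) = 175.3 m.

value=175.3 m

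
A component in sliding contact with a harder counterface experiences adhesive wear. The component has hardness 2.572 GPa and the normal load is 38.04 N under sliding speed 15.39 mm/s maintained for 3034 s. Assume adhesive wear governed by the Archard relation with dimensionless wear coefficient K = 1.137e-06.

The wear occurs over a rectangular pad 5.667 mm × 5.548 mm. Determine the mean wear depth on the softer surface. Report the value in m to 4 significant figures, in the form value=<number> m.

value=2.497e-08 m

Quoted intermediates are rounded; the algebra runs at full float precision. Rounded just once: four significant figures.
Convert: Sliding speed v = 15.39 mm/s = 0.01539 m/s. Distance covered L = v·t = 0.01539 m/s × 3034 s = 46.69 m.
Convert: Hardness H = 2.572 GPa = 2.572e+09 Pa.
Convert: Pad sides 5.667 mm × 5.548 mm = 0.005667 m × 0.005548 m. Contact area A = 0.005667 m × 0.005548 m = 3.144e-05 m².
As SI base values: W = 38.04 N, H = 2.572e+09 Pa, K = 1.137e-06.
Volume removed: V = K·W·L/H = 1.137e-06 · 38.04 · 46.69 / 2.572e+09 = 7.852e-13 m³.
Wear depth h = V/A = 7.852e-13 / 3.144e-05 = 2.497e-08 m.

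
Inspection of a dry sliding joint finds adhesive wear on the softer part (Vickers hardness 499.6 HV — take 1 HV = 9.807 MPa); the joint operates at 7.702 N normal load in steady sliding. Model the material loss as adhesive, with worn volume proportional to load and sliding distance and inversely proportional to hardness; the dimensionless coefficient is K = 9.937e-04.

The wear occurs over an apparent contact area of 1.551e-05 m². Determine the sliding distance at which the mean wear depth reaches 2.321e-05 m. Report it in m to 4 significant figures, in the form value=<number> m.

Each operation runs at full precision. Intermediate values are displayed rounded — one last rounding to 4 significant digits.
Convert: Hardness H = 499.6 HV × 9.807 MPa/HV = 4900 MPa = 4.900e+09 Pa.
Working in SI base units: W = 7.702 N, H = 4.900e+09 Pa, K = 9.937e-04.
Limit volume V_lim = h_lim·A = 2.321e-05 · 1.551e-05 = 3.600e-10 m³.
Inverting, life L = V_lim·H/(K·W) = 3.600e-10 · 4.900e+09 / (9.937e-04 · 7.702) = 230.5 m.

value=230.5 m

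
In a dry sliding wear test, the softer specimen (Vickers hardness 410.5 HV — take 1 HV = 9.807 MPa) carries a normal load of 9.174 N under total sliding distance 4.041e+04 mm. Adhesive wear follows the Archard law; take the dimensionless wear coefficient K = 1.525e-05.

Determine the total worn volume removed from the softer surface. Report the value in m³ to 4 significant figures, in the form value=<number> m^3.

The intermediates appear rounded, and all arithmetic carries full float precision, and a single final rounding to 4 significant digits.
Convert: Total distance L = 4.041e+04 mm = 40.41 m.
Convert: Hardness H = 410.5 HV × 9.807 MPa/HV = 4026 MPa = 4.026e+09 Pa.
As SI base values: W = 9.174 N, H = 4.026e+09 Pa, K = 1.525e-05.
Volume removed: V = K·W·L/H = 1.525e-05 · 9.174 · 40.41 / 4.026e+09 = 1.404e-12 m³.

value=1.404e-12 m^3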